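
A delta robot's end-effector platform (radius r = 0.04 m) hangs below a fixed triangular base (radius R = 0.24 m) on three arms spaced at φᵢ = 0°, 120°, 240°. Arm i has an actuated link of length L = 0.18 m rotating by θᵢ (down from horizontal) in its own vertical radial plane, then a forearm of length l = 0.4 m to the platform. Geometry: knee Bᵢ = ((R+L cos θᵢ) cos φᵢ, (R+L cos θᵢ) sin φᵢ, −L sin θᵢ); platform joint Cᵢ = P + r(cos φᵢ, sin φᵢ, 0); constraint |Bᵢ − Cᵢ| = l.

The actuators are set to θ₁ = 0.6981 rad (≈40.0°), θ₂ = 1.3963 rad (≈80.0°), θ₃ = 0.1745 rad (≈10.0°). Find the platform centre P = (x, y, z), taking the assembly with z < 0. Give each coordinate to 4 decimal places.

(0.0253, -0.1469, -0.3174)

centre 1 = (0.3379·cos0.0°, 0.3379·sin0.0°, -0.1157) = (0.3379, 0.0000, -0.1157)
arm 2 at φ=120.0°: (R−r)+L cos θ2 = 0.2313;  centre 2 = (-0.1156, 0.2003, -0.1773)
φ3=240.0°: virtual centre (-0.1886, -0.3267, -0.0313), radius l
subtract pairs → two planes through P
linear system: -0.9070x+0.4005y = -0.0427−-0.1231z; -1.0530x+-0.6534y = 0.0157−0.1689z
det = 1.0145;  x = 0.0213+-0.0126z,  y = -0.0584+0.2788z
into |P−centre ₁|² = l²: 1.0779z² + 0.2069z + -0.0430 = 0;  Δ = 0.2280;  z = -0.3174 or 0.1255 → z<0 root = -0.3174
x = 0.0253, y = -0.1469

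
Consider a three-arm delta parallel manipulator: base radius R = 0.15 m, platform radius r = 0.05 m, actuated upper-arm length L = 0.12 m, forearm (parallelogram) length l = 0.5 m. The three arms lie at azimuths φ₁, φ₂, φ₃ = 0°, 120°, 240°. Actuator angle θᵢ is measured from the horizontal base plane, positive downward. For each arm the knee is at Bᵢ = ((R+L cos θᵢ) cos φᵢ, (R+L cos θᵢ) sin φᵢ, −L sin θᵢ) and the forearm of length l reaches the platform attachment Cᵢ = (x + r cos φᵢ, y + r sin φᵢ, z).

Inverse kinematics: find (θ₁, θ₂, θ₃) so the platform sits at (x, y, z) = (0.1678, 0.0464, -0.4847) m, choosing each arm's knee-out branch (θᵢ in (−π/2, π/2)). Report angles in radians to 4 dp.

θ₁ = -0.0872, θ₂ = 0.6984, θ₃ = 0.9601

rotate P by −φ1: (0.1678, 0.0464, -0.4847)
  e−x'=-0.0678;  (l²−L²−(e−x')²−y'²−z²)/2L = -0.0253
  √(A²+B²)=0.4894;  θ1 = -1.7098+1.6226 ≈ -0.0872
rotate P by −φ2: (-0.0437, -0.1685, -0.4847)
  A=0.1437, B=-0.4847, C=(l²−L²−A²−y'²−z²)/(2L)=-0.2016
  √(A²+B²)=0.5056;  θ2 = -1.2825+1.9810 ≈ 0.6984
rotate P by −φ3: (-0.1241, 0.1221, -0.4847)
  A cos θ + B sin θ = C:  0.2241·cos θ + -0.4847·sin θ = -0.2686
  θ3 = atan2(B,A) + arccos(C/0.5340) = 0.9601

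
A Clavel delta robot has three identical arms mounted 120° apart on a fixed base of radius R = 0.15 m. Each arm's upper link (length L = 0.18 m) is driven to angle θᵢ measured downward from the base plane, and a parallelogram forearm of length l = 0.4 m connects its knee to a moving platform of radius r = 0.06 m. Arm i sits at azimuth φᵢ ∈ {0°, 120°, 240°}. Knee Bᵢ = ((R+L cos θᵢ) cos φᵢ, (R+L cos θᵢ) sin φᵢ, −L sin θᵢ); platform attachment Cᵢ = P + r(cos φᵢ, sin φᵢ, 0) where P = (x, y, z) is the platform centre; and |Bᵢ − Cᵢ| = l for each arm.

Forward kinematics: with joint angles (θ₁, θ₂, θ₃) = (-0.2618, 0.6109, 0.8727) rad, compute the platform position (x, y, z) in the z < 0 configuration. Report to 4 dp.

(0.1625, 0.0447, -0.3378)

φ1=0.0°: virtual centre (0.2639, 0.0000, 0.0466), radius l
φ2=120.0°: virtual centre (-0.1187, 0.2056, -0.1032), radius l
centre 3 = (0.2057·cos240.0°, 0.2057·sin240.0°, -0.1379) = (-0.1028, -0.1781, -0.1379)
eliminate P² terms by subtracting sphere 1 from 2 and 3
linear system: -0.7652x+0.4113y = -0.0048−-0.2997z; -0.7334x+-0.3563y = -0.0105−-0.3690z
det = 0.5742;  x = 0.0104+-0.4502z,  y = 0.0079+-0.1089z
quadratic in z: (1.2145)z²+(0.1333)z+(-0.0935)=0, √Δ=0.6872 → z ∈ {-0.3378, 0.2280}; z = -0.3378 (taking z<0)
x = 0.1625, y = 0.0447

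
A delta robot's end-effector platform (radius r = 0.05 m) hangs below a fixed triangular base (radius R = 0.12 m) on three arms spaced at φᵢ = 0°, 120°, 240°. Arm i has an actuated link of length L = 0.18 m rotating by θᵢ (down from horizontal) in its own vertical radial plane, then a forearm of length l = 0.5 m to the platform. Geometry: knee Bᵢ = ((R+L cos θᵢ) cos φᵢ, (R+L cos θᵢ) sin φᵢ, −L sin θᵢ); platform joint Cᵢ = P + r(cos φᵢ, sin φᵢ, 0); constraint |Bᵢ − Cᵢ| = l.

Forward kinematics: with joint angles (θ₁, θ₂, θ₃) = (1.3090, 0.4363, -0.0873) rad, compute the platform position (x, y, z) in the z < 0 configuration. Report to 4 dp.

(-0.2985, -0.0928, -0.4367)

O1 = (0.1166·cos0.0°, 0.1166·sin0.0°, -0.1739) = (0.1166, 0.0000, -0.1739)
O2 = (0.2331·cos120.0°, 0.2331·sin120.0°, -0.0761) = (-0.1166, 0.2019, -0.0761)
φ3=240.0°: virtual centre (-0.1247, -0.2159, 0.0157), radius l
eliminate P² terms by subtracting sphere 1 from 2 and 3
linear system: -0.4663x+0.4038y = 0.0163−0.1956z; -0.4825x+-0.4318y = 0.0186−0.3791z
det = 0.3962;  x = -0.0367+0.5996z,  y = -0.0020+0.2080z
quadratic in z: (1.4028)z²+(0.1631)z+(-0.1963)=0, √Δ=1.0620 → z ∈ {-0.4367, 0.3204}; z = -0.4367 (taking z<0)
x = -0.2985, y = -0.0928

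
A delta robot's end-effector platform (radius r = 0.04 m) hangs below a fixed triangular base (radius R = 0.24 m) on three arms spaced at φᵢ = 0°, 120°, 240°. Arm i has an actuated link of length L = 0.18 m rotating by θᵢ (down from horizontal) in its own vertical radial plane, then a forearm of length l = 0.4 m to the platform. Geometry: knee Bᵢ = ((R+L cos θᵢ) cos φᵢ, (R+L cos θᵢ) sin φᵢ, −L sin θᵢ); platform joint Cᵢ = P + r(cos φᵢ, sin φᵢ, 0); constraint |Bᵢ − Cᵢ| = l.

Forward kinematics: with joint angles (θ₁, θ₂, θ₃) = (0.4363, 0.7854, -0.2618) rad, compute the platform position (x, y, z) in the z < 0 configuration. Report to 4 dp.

(-0.0064, -0.0751, -0.2095)

arm 1 at φ=0.0°: e+L cos θ1 = 0.3631;  S1 = (0.3631, 0.0000, -0.0761)
arm 2 at φ=120.0°: e+L cos θ2 = 0.3273;  S2 = (-0.1636, 0.2834, -0.1273)
φ3=240.0°: virtual centre (-0.1869, -0.3238, 0.0466), radius l
subtract pairs → two planes through P
plane₁₂: -1.0536x+0.5669y+-0.1024z = -0.0143
Cramer: x(z) = 0.0052+0.0557z;  y(z) = -0.0155+0.2842z
quadratic in z: (1.0839)z²+(0.1034)z+(-0.0259)=0, √Δ=0.3506 → z ∈ {-0.2095, 0.1140}; z = -0.2095 (taking z<0)
x = -0.0064, y = -0.0751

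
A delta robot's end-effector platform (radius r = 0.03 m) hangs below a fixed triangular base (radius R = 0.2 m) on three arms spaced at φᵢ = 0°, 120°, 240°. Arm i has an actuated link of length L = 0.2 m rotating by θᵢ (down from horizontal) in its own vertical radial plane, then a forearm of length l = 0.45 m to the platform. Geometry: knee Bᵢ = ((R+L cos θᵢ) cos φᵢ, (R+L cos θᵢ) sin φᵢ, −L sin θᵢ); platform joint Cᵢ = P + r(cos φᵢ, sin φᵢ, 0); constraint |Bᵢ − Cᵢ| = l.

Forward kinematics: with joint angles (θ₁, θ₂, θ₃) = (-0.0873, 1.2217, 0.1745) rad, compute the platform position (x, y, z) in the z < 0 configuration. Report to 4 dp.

arm 1 at φ=0.0°: ρ1 = 0.3692;  S1 = (0.3692, 0.0000, 0.0174)
S2 = (0.2384·cos120.0°, 0.2384·sin120.0°, -0.1879) = (-0.1192, 0.2065, -0.1879)
arm 3 at φ=240.0°: ρ3 = 0.3670;  S3 = (-0.1835, -0.3178, -0.0347)
|S₂|²−|S₁|² = -0.0445;  |S₃|²−|S₁|² = -0.0008
plane₁₂: -0.9769x+0.4129y+-0.4107z = -0.0445
det = 1.0774;  x = 0.0265+-0.2823z,  y = -0.0449+0.3269z
sphere 1 gives Az²+Bz+C=0 with A=1.1865, B=0.1292, C=-0.0827;  B²−4AC=0.4094;  roots -0.3241, 0.2152;  negative root z = -0.3241
x = 0.1180, y = -0.1509

(0.1180, -0.1509, -0.3241)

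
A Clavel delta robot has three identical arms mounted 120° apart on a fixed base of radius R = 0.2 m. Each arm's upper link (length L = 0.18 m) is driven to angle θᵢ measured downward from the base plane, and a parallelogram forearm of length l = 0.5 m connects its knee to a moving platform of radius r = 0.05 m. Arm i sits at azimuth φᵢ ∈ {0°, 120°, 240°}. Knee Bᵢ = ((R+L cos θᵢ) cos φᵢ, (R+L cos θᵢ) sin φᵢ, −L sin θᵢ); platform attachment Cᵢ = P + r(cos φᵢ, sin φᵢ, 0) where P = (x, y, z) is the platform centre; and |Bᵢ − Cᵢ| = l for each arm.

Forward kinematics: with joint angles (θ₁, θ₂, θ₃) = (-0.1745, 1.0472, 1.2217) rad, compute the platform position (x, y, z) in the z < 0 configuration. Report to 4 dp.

(0.2378, 0.0351, -0.4594)

O1 = (0.3273·cos0.0°, 0.3273·sin0.0°, 0.0313) = (0.3273, 0.0000, 0.0313)
φ2=120.0°: virtual centre (-0.1200, 0.2078, -0.1559), radius l
arm 3 at φ=240.0°: ρ3 = 0.2116;  O3 = (-0.1058, -0.1832, -0.1691)
eliminate P² terms by subtracting sphere 1 from 2 and 3
[-0.8945 0.4157 -0.3743]·P = -0.0262;  [-0.8661 -0.3664 -0.4008]·P = -0.0347
det = 0.6878;  x = 0.0349+-0.4416z,  y = 0.0122+-0.0500z
into |P−O₁|² = l²: 1.1975z² + 0.1945z + -0.1634 = 0;  Δ = 0.8206;  z = -0.4594 or 0.2970 → z<0 root = -0.4594
x = 0.2378, y = 0.0351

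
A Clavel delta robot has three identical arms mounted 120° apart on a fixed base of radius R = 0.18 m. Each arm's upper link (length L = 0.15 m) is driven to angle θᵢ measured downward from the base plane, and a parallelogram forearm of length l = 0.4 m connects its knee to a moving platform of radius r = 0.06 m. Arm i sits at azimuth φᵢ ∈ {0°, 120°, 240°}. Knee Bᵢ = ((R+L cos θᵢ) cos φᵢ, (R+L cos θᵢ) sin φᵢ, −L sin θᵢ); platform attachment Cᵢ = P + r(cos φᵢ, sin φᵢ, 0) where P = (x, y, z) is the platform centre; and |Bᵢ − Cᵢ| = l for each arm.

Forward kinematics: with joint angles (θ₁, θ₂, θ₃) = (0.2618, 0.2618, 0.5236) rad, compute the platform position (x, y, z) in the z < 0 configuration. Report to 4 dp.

S1 = (0.2649·cos0.0°, 0.2649·sin0.0°, -0.0388) = (0.2649, 0.0000, -0.0388)
S2 = (0.2649·cos120.0°, 0.2649·sin120.0°, -0.0388) = (-0.1324, 0.2294, -0.0388)
S3 = (0.2499·cos240.0°, 0.2499·sin240.0°, -0.0750) = (-0.1250, -0.2164, -0.0750)
eliminate P² terms by subtracting sphere 1 from 2 and 3
plane₁₂: -0.7947x+0.4588y+0.0000z = 0.0000
det = 0.7017;  x = 0.0024+-0.0473z,  y = 0.0041+-0.0819z
into |P−S₁|² = l²: 1.0090z² + 0.1018z + -0.0896 = 0;  Δ = 0.3718;  z = -0.3526 or 0.2517 → z<0 root = -0.3526
x = 0.0190, y = 0.0330

(0.0190, 0.0330, -0.3526)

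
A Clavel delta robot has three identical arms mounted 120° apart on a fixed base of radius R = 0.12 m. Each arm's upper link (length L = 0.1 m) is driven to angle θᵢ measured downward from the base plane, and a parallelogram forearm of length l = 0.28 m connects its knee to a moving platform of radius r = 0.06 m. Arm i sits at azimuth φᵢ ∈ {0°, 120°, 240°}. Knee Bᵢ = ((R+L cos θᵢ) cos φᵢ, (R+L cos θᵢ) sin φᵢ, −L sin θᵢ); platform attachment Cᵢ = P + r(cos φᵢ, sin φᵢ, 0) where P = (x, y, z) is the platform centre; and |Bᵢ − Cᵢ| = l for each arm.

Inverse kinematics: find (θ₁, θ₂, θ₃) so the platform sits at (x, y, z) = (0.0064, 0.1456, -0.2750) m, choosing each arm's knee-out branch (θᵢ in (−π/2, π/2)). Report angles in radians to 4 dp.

φ1=0.0° → target in arm frame (0.0064, 0.1456)
  A cos θ + B sin θ = C:  0.0536·cos θ + -0.2750·sin θ = -0.1565
  γ=atan2(-0.2750,0.0536)=-1.3783;  ψ=arccos(-0.5585)=2.1634;  θ1=γ+ψ≈0.7851
rotate P by −φ2: (0.1229, -0.0783, -0.2750)
  A=-0.0629, B=-0.2750, C=(l²−L²−A²−y'²−z²)/(2L)=-0.0866
  √(A²+B²)=0.2821;  θ2 = -1.7956+1.8828 ≈ 0.0872
arm 3 (φ=240.0°): x'=-0.1293, y'=-0.0673
  A cos θ + B sin θ = C:  0.1893·cos θ + -0.2750·sin θ = -0.2379
  θ3 = atan2(B,A) + arccos(C/0.3339) = 1.3961

θ₁ = 0.7851, θ₂ = 0.0872, θ₃ = 1.3961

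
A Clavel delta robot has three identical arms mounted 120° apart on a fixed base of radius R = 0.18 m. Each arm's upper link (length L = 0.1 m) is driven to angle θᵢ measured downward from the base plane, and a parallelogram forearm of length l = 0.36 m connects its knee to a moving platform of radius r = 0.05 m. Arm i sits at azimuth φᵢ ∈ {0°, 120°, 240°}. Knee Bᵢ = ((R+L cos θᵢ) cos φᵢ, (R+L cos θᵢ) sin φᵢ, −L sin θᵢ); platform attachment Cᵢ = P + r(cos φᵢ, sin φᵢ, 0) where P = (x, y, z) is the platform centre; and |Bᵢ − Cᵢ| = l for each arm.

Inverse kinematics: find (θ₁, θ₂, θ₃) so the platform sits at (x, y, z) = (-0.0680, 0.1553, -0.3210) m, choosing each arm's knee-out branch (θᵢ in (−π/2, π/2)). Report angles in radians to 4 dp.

φ1=0.0° → target in arm frame (-0.0680, 0.1553)
  A=0.1980, B=-0.3210, C=(l²−L²−A²−y'²−z²)/(2L)=-0.2338
  γ=atan2(-0.3210,0.1980)=-1.0181;  ψ=arccos(-0.6199)=2.2395;  θ1=γ+ψ≈1.2214
rotate P by −φ2: (0.1685, -0.0188, -0.3210)
  e−x'=-0.0385;  (l²−L²−(e−x')²−y'²−z²)/2L = 0.0736
  θ2 = atan2(B,A) + arccos(C/0.3233) = -0.3491
rotate P by −φ3: (-0.1005, -0.1365, -0.3210)
  A=0.2305, B=-0.3210, C=(l²−L²−A²−y'²−z²)/(2L)=-0.2761
  θ3 = atan2(B,A) + arccos(C/0.3952) = 1.3961

θ₁ = 1.2214, θ₂ = -0.3491, θ₃ = 1.3961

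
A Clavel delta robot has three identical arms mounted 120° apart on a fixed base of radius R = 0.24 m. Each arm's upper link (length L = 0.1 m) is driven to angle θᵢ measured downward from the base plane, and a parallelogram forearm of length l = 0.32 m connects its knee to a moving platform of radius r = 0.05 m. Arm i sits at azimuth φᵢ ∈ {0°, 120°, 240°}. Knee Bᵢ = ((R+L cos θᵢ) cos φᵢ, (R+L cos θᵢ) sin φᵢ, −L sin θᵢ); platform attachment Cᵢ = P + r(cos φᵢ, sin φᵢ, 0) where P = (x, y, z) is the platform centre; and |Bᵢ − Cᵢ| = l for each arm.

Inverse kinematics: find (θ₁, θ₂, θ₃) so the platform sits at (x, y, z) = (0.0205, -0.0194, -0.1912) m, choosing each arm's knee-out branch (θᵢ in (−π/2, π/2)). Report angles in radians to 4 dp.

arm 1 (φ=0.0°): x'=0.0205, y'=-0.0194
  A cos θ + B sin θ = C:  0.1695·cos θ + -0.1912·sin θ = 0.1337
  θ1 = atan2(B,A) + arccos(C/0.2555) = 0.1747
rotate P by −φ2: (-0.0271, -0.0081, -0.1912)
  e−x'=0.2171;  (l²−L²−(e−x')²−y'²−z²)/2L = 0.0433
  θ2 = atan2(B,A) + arccos(C/0.2893) = 0.6983
rotate P by −φ3: (0.0066, 0.0275, -0.1912)
  A cos θ + B sin θ = C:  0.1834·cos θ + -0.1912·sin θ = 0.1072
  θ3 = atan2(B,A) + arccos(C/0.2650) = 0.3483

θ₁ = 0.1747, θ₂ = 0.6983, θ₃ = 0.3483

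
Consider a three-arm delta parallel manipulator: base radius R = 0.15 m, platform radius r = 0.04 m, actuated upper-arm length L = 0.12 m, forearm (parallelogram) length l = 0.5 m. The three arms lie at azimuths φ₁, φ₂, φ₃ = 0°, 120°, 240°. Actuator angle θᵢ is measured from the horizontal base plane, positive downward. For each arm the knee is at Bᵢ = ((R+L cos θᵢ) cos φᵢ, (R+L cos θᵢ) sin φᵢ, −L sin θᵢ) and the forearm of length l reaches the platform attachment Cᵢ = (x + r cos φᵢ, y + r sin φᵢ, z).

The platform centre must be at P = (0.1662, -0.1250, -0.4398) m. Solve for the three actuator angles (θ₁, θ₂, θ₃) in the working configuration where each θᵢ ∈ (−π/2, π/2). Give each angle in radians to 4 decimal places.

φ1=0.0° → target in arm frame (0.1662, -0.1250)
  A cos θ + B sin θ = C:  -0.0562·cos θ + -0.4398·sin θ = 0.0975
  θ1 = atan2(B,A) + arccos(C/0.4434) = -0.3487
rotate P by −φ2: (-0.1914, -0.0814, -0.4398)
  A=0.3014, B=-0.4398, C=(l²−L²−A²−y'²−z²)/(2L)=-0.2303
  √(A²+B²)=0.5331;  θ2 = -0.9701+2.0174 ≈ 1.0474
arm 3 (φ=240.0°): x'=0.0252, y'=0.2064
  A=0.0848, B=-0.4398, C=(l²−L²−A²−y'²−z²)/(2L)=-0.0318
  √(A²+B²)=0.4479;  θ3 = -1.3802+1.6419 ≈ 0.2617

θ₁ = -0.3487, θ₂ = 1.0474, θ₃ = 0.2617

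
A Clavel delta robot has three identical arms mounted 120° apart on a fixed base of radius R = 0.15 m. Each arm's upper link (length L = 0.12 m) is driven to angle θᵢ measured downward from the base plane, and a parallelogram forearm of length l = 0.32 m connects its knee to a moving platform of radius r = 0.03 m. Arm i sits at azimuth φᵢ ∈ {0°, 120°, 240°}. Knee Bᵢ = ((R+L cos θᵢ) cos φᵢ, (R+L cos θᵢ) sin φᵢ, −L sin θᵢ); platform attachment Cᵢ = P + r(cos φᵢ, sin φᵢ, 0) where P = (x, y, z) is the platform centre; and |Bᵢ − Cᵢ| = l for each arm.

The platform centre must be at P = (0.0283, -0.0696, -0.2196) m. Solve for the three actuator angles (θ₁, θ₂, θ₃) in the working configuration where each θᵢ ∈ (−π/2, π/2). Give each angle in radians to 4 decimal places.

θ₁ = -0.0874, θ₂ = 0.6981, θ₃ = -0.2625

arm 1 (φ=0.0°): x'=0.0283, y'=-0.0696
  A=0.0917, B=-0.2196, C=(l²−L²−A²−y'²−z²)/(2L)=0.1105
  θ1 = atan2(B,A) + arccos(C/0.2380) = -0.0874
rotate P by −φ2: (-0.0744, 0.0103, -0.2196)
  A cos θ + B sin θ = C:  0.1944·cos θ + -0.2196·sin θ = 0.0078
  γ=atan2(-0.2196,0.1944)=-0.8461;  ψ=arccos(0.0265)=1.5442;  θ2=γ+ψ≈0.6981
rotate P by −φ3: (0.0461, 0.0593, -0.2196)
  A=0.0739, B=-0.2196, C=(l²−L²−A²−y'²−z²)/(2L)=0.1283
  γ=atan2(-0.2196,0.0739)=-1.2463;  ψ=arccos(0.5539)=0.9837;  θ3=γ+ψ≈-0.2625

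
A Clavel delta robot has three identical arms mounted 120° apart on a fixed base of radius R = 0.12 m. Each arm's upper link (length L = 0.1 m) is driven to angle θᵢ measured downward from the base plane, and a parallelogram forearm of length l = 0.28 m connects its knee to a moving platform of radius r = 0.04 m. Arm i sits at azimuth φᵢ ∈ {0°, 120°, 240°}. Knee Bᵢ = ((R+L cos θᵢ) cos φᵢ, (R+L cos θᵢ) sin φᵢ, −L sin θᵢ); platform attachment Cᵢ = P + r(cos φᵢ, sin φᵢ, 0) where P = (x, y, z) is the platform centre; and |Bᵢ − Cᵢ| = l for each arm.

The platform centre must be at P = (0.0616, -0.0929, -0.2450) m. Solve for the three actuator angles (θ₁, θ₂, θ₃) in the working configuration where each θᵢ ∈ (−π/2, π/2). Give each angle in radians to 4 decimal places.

θ₁ = 0.0870, θ₂ = 1.1346, θ₃ = 0.1740

φ1=0.0° → target in arm frame (0.0616, -0.0929)
  A cos θ + B sin θ = C:  0.0184·cos θ + -0.2450·sin θ = -0.0030
  γ=atan2(-0.2450,0.0184)=-1.4958;  ψ=arccos(-0.0121)=1.5829;  θ1=γ+ψ≈0.0870
φ2=120.0° → target in arm frame (-0.1113, -0.0069)
  e−x'=0.1913;  (l²−L²−(e−x')²−y'²−z²)/2L = -0.1413
  θ2 = atan2(B,A) + arccos(C/0.3108) = 1.1346
rotate P by −φ3: (0.0497, 0.0998, -0.2450)
  A cos θ + B sin θ = C:  0.0303·cos θ + -0.2450·sin θ = -0.0125
  θ3 = atan2(B,A) + arccos(C/0.2469) = 0.1740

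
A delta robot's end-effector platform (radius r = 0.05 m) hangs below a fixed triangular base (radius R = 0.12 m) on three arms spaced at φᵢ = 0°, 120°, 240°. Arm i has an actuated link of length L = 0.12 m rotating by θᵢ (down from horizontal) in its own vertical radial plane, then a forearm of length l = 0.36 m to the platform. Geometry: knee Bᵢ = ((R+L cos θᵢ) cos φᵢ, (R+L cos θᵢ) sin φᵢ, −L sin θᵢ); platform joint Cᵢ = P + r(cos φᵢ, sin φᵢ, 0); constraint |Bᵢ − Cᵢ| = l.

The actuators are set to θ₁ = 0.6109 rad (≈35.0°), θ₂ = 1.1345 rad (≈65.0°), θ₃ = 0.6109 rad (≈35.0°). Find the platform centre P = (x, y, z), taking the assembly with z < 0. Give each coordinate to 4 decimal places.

φ1=0.0°: virtual centre (0.1683, 0.0000, -0.0688), radius l
S2 = (0.1207·cos120.0°, 0.1207·sin120.0°, -0.1088) = (-0.0604, 0.1045, -0.1088)
arm 3 at φ=240.0°: e+L cos θ3 = 0.1683;  S3 = (-0.0841, -0.1457, -0.0688)
|S₂|²−|S₁|² = -0.0067;  |S₃|²−|S₁|² = 0.0000
plane₁₂: -0.4573x+0.2091y+-0.0799z = -0.0067
det = 0.2389;  x = 0.0081+-0.0974z,  y = -0.0141+0.1688z
sphere 1 gives Az²+Bz+C=0 with A=1.0380, B=0.1641, C=-0.0990;  B²−4AC=0.4380;  roots -0.3979, 0.2397;  negative root z = -0.3979
x = 0.0469, y = -0.0812

(0.0469, -0.0812, -0.3979)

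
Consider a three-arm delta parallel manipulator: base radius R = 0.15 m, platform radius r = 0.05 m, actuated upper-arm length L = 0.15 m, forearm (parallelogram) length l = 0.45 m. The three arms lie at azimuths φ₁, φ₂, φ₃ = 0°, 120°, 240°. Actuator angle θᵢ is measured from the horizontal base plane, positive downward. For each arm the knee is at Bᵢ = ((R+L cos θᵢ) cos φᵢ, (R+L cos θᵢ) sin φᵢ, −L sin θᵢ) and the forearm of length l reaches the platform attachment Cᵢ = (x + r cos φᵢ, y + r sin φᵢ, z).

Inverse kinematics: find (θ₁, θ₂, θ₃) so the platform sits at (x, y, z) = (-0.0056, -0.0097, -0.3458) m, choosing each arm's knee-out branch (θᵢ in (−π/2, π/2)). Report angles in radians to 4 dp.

rotate P by −φ1: (-0.0056, -0.0097, -0.3458)
  A=0.1056, B=-0.3458, C=(l²−L²−A²−y'²−z²)/(2L)=0.1639
  √(A²+B²)=0.3616;  θ1 = -1.2744+1.1003 ≈ -0.1742
φ2=120.0° → target in arm frame (-0.0056, 0.0097)
  A cos θ + B sin θ = C:  0.1056·cos θ + -0.3458·sin θ = 0.1639
  γ=atan2(-0.3458,0.1056)=-1.2744;  ψ=arccos(0.4534)=1.1003;  θ2=γ+ψ≈-0.1742
rotate P by −φ3: (0.0112, 0.0000, -0.3458)
  e−x'=0.0888;  (l²−L²−(e−x')²−y'²−z²)/2L = 0.1751
  γ=atan2(-0.3458,0.0888)=-1.3194;  ψ=arccos(0.4905)=1.0581;  θ3=γ+ψ≈-0.2613

θ₁ = -0.1742, θ₂ = -0.1742, θ₃ = -0.2613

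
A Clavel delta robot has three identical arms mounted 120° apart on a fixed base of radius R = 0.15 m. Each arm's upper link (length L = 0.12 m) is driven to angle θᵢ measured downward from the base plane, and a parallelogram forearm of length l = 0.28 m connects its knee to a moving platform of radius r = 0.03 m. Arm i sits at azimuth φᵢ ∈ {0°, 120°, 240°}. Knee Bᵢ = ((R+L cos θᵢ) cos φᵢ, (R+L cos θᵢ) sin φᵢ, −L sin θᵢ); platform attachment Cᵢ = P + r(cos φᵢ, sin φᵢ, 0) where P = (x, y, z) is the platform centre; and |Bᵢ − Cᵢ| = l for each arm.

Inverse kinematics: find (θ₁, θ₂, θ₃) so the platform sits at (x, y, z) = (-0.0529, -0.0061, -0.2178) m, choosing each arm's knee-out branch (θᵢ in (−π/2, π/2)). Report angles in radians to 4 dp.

arm 1 (φ=0.0°): x'=-0.0529, y'=-0.0061
  A cos θ + B sin θ = C:  0.1729·cos θ + -0.2178·sin θ = -0.0557
  θ1 = atan2(B,A) + arccos(C/0.2781) = 0.8726
rotate P by −φ2: (0.0212, 0.0489, -0.2178)
  A cos θ + B sin θ = C:  0.0988·cos θ + -0.2178·sin θ = 0.0184
  γ=atan2(-0.2178,0.0988)=-1.1448;  ψ=arccos(0.0768)=1.4939;  θ2=γ+ψ≈0.3491
arm 3 (φ=240.0°): x'=0.0317, y'=-0.0428
  e−x'=0.0883;  (l²−L²−(e−x')²−y'²−z²)/2L = 0.0289
  γ=atan2(-0.2178,0.0883)=-1.1858;  ψ=arccos(0.1231)=1.4474;  θ3=γ+ψ≈0.2616

θ₁ = 0.8726, θ₂ = 0.3491, θ₃ = 0.2616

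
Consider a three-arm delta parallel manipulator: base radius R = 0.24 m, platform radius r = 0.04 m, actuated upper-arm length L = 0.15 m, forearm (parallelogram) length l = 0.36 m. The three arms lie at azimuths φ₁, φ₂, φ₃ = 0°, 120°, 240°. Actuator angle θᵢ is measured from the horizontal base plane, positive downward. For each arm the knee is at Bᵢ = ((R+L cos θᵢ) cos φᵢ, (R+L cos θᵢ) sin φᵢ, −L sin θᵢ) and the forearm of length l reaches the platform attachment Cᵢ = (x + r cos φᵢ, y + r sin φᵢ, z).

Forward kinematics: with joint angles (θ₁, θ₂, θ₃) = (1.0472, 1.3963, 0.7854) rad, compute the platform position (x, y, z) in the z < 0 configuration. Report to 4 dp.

(0.0075, -0.0680, -0.3610)

φ1=0.0°: virtual centre (0.2750, 0.0000, -0.1299), radius l
φ2=120.0°: virtual centre (-0.1130, 0.1958, -0.1477), radius l
φ3=240.0°: virtual centre (-0.1530, -0.2651, -0.1061), radius l
|S₂|²−|S₁|² = -0.0196;  |S₃|²−|S₁|² = 0.0124
[-0.7760 0.3915 -0.0356]·P = -0.0196;  [-0.8561 -0.5301 0.0477]·P = 0.0124
det = 0.7466;  x = 0.0074+-0.0003z,  y = -0.0354+0.0904z
into |P−S₁|² = l²: 1.0082z² + 0.2536z + -0.0399 = 0;  Δ = 0.2250;  z = -0.3610 or 0.1095 → z<0 root = -0.3610
x = 0.0075, y = -0.0680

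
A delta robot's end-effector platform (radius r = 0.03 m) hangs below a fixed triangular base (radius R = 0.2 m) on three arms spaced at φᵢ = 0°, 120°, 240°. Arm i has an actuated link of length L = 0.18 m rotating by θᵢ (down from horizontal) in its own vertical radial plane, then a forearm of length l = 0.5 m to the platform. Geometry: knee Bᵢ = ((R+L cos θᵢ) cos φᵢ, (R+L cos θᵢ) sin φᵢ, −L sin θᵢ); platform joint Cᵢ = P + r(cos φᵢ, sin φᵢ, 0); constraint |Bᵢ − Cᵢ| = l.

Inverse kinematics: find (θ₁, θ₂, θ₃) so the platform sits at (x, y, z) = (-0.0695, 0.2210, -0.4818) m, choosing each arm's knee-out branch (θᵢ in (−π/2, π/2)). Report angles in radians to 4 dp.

φ1=0.0° → target in arm frame (-0.0695, 0.2210)
  A cos θ + B sin θ = C:  0.2395·cos θ + -0.4818·sin θ = -0.3354
  θ1 = atan2(B,A) + arccos(C/0.5380) = 1.1343
arm 2 (φ=120.0°): x'=0.2261, y'=-0.0503
  A=-0.0561, B=-0.4818, C=(l²−L²−A²−y'²−z²)/(2L)=-0.0562
  θ2 = atan2(B,A) + arccos(C/0.4851) = 0.0000
rotate P by −φ3: (-0.1566, -0.1707, -0.4818)
  A cos θ + B sin θ = C:  0.3266·cos θ + -0.4818·sin θ = -0.4177
  √(A²+B²)=0.5821;  θ3 = -0.9750+2.3711 ≈ 1.3960

θ₁ = 1.1343, θ₂ = 0.0000, θ₃ = 1.3960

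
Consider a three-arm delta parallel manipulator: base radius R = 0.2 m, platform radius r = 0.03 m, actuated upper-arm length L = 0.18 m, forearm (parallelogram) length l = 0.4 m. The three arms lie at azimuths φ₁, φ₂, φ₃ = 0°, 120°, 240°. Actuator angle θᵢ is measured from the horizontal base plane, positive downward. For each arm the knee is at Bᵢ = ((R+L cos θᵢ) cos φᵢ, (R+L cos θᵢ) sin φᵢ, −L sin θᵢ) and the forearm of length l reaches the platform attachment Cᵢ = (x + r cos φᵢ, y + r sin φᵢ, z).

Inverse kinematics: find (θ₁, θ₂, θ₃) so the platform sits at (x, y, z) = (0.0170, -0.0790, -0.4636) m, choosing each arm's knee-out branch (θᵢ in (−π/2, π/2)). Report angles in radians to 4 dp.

θ₁ = 1.0470, θ₂ = 1.3961, θ₃ = 0.8727

φ1=0.0° → target in arm frame (0.0170, -0.0790)
  e−x'=0.1530;  (l²−L²−(e−x')²−y'²−z²)/2L = -0.3249
  √(A²+B²)=0.4882;  θ1 = -1.2520+2.2991 ≈ 1.0470
arm 2 (φ=120.0°): x'=-0.0769, y'=0.0248
  e−x'=0.2469;  (l²−L²−(e−x')²−y'²−z²)/2L = -0.4136
  γ=atan2(-0.4636,0.2469)=-1.0814;  ψ=arccos(-0.7875)=2.4775;  θ2=γ+ψ≈1.3961
arm 3 (φ=240.0°): x'=0.0599, y'=0.0542
  A=0.1101, B=-0.4636, C=(l²−L²−A²−y'²−z²)/(2L)=-0.2844
  θ3 = atan2(B,A) + arccos(C/0.4765) = 0.8727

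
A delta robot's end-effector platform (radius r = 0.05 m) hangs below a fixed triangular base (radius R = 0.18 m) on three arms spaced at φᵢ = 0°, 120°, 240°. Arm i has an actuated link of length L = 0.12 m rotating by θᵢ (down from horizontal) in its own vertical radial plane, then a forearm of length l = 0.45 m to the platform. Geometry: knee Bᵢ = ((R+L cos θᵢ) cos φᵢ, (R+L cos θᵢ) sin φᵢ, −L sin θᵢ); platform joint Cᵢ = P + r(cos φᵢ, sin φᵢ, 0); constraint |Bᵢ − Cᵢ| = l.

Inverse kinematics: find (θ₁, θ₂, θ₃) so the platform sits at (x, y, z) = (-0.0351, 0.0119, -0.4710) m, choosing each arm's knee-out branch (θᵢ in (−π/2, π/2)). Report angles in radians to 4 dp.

θ₁ = 0.8728, θ₂ = 0.6110, θ₃ = 0.6985

rotate P by −φ1: (-0.0351, 0.0119, -0.4710)
  A=0.1651, B=-0.4710, C=(l²−L²−A²−y'²−z²)/(2L)=-0.2548
  √(A²+B²)=0.4991;  θ1 = -1.2336+2.1065 ≈ 0.8728
φ2=120.0° → target in arm frame (0.0279, 0.0244)
  A cos θ + B sin θ = C:  0.1021·cos θ + -0.4710·sin θ = -0.1866
  γ=atan2(-0.4710,0.1021)=-1.3572;  ψ=arccos(-0.3871)=1.9683;  θ2=γ+ψ≈0.6110
rotate P by −φ3: (0.0072, -0.0363, -0.4710)
  A cos θ + B sin θ = C:  0.1228·cos θ + -0.4710·sin θ = -0.2089
  θ3 = atan2(B,A) + arccos(C/0.4867) = 0.6985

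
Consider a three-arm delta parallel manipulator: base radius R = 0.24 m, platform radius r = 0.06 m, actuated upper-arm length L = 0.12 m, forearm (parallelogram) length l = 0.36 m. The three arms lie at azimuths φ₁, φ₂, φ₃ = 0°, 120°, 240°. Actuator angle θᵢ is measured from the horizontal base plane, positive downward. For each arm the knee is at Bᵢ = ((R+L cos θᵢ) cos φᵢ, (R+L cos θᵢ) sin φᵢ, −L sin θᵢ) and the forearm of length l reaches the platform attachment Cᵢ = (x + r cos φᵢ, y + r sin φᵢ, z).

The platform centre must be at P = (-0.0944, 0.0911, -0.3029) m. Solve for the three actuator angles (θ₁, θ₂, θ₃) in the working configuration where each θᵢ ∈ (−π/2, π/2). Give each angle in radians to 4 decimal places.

θ₁ = 1.3961, θ₂ = -0.0874, θ₃ = 1.0474

rotate P by −φ1: (-0.0944, 0.0911, -0.3029)
  A=0.2744, B=-0.3029, C=(l²−L²−A²−y'²−z²)/(2L)=-0.2506
  √(A²+B²)=0.4087;  θ1 = -0.8347+2.2308 ≈ 1.3961
φ2=120.0° → target in arm frame (0.1261, 0.0362)
  A=0.0539, B=-0.3029, C=(l²−L²−A²−y'²−z²)/(2L)=0.0801
  θ2 = atan2(B,A) + arccos(C/0.3077) = -0.0874
rotate P by −φ3: (-0.0317, -0.1273, -0.3029)
  A cos θ + B sin θ = C:  0.2117·cos θ + -0.3029·sin θ = -0.1565
  √(A²+B²)=0.3695;  θ3 = -0.9608+2.0082 ≈ 1.0474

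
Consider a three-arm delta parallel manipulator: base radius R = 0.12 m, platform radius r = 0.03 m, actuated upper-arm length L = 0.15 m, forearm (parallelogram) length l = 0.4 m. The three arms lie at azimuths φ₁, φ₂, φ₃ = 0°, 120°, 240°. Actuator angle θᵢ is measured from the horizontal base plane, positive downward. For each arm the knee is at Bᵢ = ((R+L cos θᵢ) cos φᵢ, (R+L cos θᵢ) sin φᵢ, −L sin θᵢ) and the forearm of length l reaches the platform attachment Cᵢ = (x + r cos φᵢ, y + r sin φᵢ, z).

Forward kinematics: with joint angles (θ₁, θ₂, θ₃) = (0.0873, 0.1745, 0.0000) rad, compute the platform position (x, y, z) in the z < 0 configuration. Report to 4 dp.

(0.0001, -0.0215, -0.3329)

arm 1 at φ=0.0°: ρ1 = 0.2394;  centre 1 = (0.2394, 0.0000, -0.0131)
centre 2 = (0.2377·cos120.0°, 0.2377·sin120.0°, -0.0260) = (-0.1189, 0.2059, -0.0260)
φ3=240.0°: virtual centre (-0.1200, -0.2078, 0.0000), radius l
eliminate P² terms by subtracting sphere 1 from 2 and 3
[-0.7166 0.4117 -0.0259]·P = -0.0003;  [-0.7189 -0.4157 0.0262]·P = 0.0001
Cramer: x(z) = 0.0001-0.0000z;  y(z) = -0.0005+0.0629z
into |P−centre ₁|² = l²: 1.0040z² + 0.0261z + -0.1026 = 0;  Δ = 0.4126;  z = -0.3329 or 0.3069 → z<0 root = -0.3329
x = 0.0001, y = -0.0215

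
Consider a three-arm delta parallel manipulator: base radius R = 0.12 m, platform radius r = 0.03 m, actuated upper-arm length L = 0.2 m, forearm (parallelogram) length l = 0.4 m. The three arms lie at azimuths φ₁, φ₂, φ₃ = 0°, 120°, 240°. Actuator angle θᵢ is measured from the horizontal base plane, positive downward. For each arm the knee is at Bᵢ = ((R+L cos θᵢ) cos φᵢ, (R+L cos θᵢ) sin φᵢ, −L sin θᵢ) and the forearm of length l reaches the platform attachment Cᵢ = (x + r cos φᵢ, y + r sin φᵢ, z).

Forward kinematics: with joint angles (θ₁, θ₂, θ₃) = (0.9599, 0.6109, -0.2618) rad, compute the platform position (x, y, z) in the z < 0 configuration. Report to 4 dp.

(-0.1404, -0.1185, -0.3276)

φ1=0.0°: virtual centre (0.2047, 0.0000, -0.1638), radius l
centre 2 = (0.2538·cos120.0°, 0.2538·sin120.0°, -0.1147) = (-0.1269, 0.2198, -0.1147)
centre 3 = (0.2832·cos240.0°, 0.2832·sin240.0°, 0.0518) = (-0.1416, -0.2452, 0.0518)
subtract pairs → two planes through P
linear system: -0.6633x+0.4396y = 0.0088−0.0982z; -0.6926x+-0.4905y = 0.0141−0.4312z
det = 0.6298;  x = -0.0167+0.3775z,  y = -0.0052+0.3461z
quadratic in z: (1.2622)z²+(0.1569)z+(-0.0841)=0, √Δ=0.6702 → z ∈ {-0.3276, 0.2033}; z = -0.3276 (taking z<0)
x = -0.1404, y = -0.1185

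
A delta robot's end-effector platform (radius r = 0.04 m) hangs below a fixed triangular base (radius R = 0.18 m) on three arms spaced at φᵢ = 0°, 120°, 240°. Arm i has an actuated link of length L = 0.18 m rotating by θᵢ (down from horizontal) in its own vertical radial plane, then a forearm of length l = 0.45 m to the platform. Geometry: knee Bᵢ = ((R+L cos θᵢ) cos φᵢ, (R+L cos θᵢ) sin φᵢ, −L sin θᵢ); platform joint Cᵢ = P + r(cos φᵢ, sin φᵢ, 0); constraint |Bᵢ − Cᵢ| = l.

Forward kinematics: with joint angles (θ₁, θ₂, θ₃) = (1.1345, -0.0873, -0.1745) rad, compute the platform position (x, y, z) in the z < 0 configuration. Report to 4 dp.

(-0.2020, -0.0092, -0.3294)

arm 1 at φ=0.0°: ρ1 = 0.2161;  O1 = (0.2161, 0.0000, -0.1631)
arm 2 at φ=120.0°: ρ2 = 0.3193;  O2 = (-0.1597, 0.2765, 0.0157)
arm 3 at φ=240.0°: ρ3 = 0.3173;  O3 = (-0.1586, -0.2748, 0.0313)
subtract pairs → two planes through P
linear system: -0.7514x+0.5531y = 0.0289−0.3577z; -0.7494x+-0.5495y = 0.0283−0.3888z
Cramer: x(z) = -0.0381+0.4974z;  y(z) = 0.0004+0.0291z
quadratic in z: (1.2483)z²+(0.0734)z+(-0.1113)=0, √Δ=0.7490 → z ∈ {-0.3294, 0.2706}; z = -0.3294 (taking z<0)
x = -0.2020, y = -0.0092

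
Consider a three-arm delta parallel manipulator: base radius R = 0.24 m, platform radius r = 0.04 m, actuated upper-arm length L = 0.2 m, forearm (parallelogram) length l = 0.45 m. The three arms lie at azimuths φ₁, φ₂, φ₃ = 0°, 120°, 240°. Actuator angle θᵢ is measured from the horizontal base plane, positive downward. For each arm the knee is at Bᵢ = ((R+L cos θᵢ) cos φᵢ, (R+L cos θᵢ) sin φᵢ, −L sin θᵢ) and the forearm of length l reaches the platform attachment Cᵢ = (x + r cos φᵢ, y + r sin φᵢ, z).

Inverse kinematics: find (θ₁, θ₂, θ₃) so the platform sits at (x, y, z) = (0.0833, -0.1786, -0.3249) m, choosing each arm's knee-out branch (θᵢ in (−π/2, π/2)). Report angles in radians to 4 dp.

φ1=0.0° → target in arm frame (0.0833, -0.1786)
  A=0.1167, B=-0.3249, C=(l²−L²−A²−y'²−z²)/(2L)=0.0286
  √(A²+B²)=0.3452;  θ1 = -1.2260+1.4880 ≈ 0.2620
arm 2 (φ=120.0°): x'=-0.1963, y'=0.0172
  A cos θ + B sin θ = C:  0.3963·cos θ + -0.3249·sin θ = -0.2511
  θ2 = atan2(B,A) + arccos(C/0.5125) = 1.3961
arm 3 (φ=240.0°): x'=0.1130, y'=0.1614
  e−x'=0.0870;  (l²−L²−(e−x')²−y'²−z²)/2L = 0.0583
  θ3 = atan2(B,A) + arccos(C/0.3363) = 0.0874

θ₁ = 0.2620, θ₂ = 1.3961, θ₃ = 0.0874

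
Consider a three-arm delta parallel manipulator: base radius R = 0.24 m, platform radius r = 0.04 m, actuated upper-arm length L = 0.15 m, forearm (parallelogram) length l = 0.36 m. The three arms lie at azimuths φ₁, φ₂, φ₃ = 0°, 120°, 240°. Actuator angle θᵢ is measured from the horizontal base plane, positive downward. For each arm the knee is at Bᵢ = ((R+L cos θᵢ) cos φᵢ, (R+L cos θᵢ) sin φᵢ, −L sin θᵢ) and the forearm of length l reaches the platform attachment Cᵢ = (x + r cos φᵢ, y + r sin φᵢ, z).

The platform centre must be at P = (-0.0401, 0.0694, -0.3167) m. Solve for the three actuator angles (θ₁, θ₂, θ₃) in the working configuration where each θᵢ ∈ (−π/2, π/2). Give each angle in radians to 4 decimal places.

φ1=0.0° → target in arm frame (-0.0401, 0.0694)
  A cos θ + B sin θ = C:  0.2401·cos θ + -0.3167·sin θ = -0.1855
  θ1 = atan2(B,A) + arccos(C/0.3974) = 1.1344
rotate P by −φ2: (0.0802, 0.0000, -0.3167)
  A cos θ + B sin θ = C:  0.1198·cos θ + -0.3167·sin θ = -0.0252
  θ2 = atan2(B,A) + arccos(C/0.3386) = 0.4363
φ3=240.0° → target in arm frame (-0.0401, -0.0694)
  A=0.2401, B=-0.3167, C=(l²−L²−A²−y'²−z²)/(2L)=-0.1855
  √(A²+B²)=0.3974;  θ3 = -0.9222+2.0564 ≈ 1.1342

θ₁ = 1.1344, θ₂ = 0.4363, θ₃ = 1.1342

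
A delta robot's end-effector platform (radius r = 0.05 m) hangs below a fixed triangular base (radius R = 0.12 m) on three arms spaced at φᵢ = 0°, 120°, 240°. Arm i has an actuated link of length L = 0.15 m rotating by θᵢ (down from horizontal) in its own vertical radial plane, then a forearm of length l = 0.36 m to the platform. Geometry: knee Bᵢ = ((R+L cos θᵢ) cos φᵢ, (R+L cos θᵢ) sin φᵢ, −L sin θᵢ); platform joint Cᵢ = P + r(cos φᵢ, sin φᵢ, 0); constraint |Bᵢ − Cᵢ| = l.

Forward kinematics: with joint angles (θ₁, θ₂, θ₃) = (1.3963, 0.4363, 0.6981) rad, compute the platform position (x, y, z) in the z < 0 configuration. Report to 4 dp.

arm 1 at φ=0.0°: e+L cos θ1 = 0.0960;  centre 1 = (0.0960, 0.0000, -0.1477)
centre 2 = (0.2059·cos120.0°, 0.2059·sin120.0°, -0.0634) = (-0.1030, 0.1784, -0.0634)
φ3=240.0°: virtual centre (-0.0925, -0.1601, -0.0964), radius l
subtract pairs → two planes through P
[-0.3980 0.3567 0.1687]·P = 0.0154;  [-0.3770 -0.3203 0.1026]·P = 0.0124
det = 0.2620;  x = -0.0358+0.3459z,  y = 0.0032+-0.0868z
into |P−centre ₁|² = l²: 1.1272z² + 0.2037z + -0.0904 = 0;  Δ = 0.4491;  z = -0.3876 or 0.2069 → z<0 root = -0.3876
x = -0.1698, y = 0.0369

(-0.1698, 0.0369, -0.3876)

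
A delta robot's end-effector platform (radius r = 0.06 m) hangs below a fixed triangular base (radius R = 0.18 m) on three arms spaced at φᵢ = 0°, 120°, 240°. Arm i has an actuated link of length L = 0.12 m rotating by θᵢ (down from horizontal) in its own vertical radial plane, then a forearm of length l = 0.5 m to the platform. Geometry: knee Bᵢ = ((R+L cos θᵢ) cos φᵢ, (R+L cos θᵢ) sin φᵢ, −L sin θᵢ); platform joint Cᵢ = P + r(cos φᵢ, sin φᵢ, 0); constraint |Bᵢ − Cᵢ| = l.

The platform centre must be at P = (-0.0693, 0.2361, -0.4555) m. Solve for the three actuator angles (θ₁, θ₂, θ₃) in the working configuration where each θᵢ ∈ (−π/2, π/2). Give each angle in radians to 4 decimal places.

θ₁ = 0.9596, θ₂ = -0.3494, θ₃ = 1.3089

arm 1 (φ=0.0°): x'=-0.0693, y'=0.2361
  A cos θ + B sin θ = C:  0.1893·cos θ + -0.4555·sin θ = -0.2644
  √(A²+B²)=0.4933;  θ1 = -1.1769+2.1365 ≈ 0.9596
arm 2 (φ=120.0°): x'=0.2391, y'=-0.0580
  A=-0.1191, B=-0.4555, C=(l²−L²−A²−y'²−z²)/(2L)=0.0440
  √(A²+B²)=0.4708;  θ2 = -1.8266+1.4772 ≈ -0.3494
arm 3 (φ=240.0°): x'=-0.1698, y'=-0.1781
  e−x'=0.2898;  (l²−L²−(e−x')²−y'²−z²)/2L = -0.3649
  γ=atan2(-0.4555,0.2898)=-1.0041;  ψ=arccos(-0.6759)=2.3130;  θ3=γ+ψ≈1.3089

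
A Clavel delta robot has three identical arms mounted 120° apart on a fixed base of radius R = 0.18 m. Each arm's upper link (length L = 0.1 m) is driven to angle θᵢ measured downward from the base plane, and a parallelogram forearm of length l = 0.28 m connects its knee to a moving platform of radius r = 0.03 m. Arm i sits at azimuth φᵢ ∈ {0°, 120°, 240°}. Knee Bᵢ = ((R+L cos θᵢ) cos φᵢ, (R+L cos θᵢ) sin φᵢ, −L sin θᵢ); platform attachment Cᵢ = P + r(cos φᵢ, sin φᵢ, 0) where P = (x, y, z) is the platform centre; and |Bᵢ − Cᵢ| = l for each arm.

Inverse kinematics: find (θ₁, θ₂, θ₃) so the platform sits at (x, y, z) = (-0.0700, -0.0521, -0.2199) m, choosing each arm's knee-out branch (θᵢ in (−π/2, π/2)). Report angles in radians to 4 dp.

φ1=0.0° → target in arm frame (-0.0700, -0.0521)
  A=0.2200, B=-0.2199, C=(l²−L²−A²−y'²−z²)/(2L)=-0.1554
  θ1 = atan2(B,A) + arccos(C/0.3111) = 1.3086
rotate P by −φ2: (-0.0101, 0.0867, -0.2199)
  A=0.1601, B=-0.2199, C=(l²−L²−A²−y'²−z²)/(2L)=-0.0655
  γ=atan2(-0.2199,0.1601)=-0.9414;  ψ=arccos(-0.2409)=1.8141;  θ2=γ+ψ≈0.8727
φ3=240.0° → target in arm frame (0.0801, -0.0346)
  A=0.0699, B=-0.2199, C=(l²−L²−A²−y'²−z²)/(2L)=0.0698
  γ=atan2(-0.2199,0.0699)=-1.2631;  ψ=arccos(0.3026)=1.2633;  θ3=γ+ψ≈0.0002

θ₁ = 1.3086, θ₂ = 0.8727, θ₃ = 0.0002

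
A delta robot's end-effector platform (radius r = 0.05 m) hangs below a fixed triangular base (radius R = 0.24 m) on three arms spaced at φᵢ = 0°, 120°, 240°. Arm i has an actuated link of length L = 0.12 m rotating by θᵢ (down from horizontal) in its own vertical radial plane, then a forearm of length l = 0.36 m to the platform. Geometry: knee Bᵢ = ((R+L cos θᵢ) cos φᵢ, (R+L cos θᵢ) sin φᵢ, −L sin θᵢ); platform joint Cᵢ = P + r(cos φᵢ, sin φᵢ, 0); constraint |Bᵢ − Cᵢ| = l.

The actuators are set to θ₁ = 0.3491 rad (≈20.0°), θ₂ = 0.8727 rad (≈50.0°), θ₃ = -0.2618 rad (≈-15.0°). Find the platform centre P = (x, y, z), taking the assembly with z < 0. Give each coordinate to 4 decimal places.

φ1=0.0°: virtual centre (0.3028, 0.0000, -0.0410), radius l
φ2=120.0°: virtual centre (-0.1336, 0.2313, -0.0919), radius l
arm 3 at φ=240.0°: (R−r)+L cos θ3 = 0.3059;  S3 = (-0.1530, -0.2649, 0.0311)
eliminate P² terms by subtracting sphere 1 from 2 and 3
linear system: -0.8727x+0.4627y = -0.0135−-0.1018z; -0.9114x+-0.5299y = 0.0012−0.1442z
det = 0.8841;  x = 0.0075+0.0145z,  y = -0.0151+0.2473z
into |P−S₁|² = l²: 1.0613z² + 0.0661z + -0.0405 = 0;  Δ = 0.1763;  z = -0.2289 or 0.1667 → z<0 root = -0.2289
x = 0.0042, y = -0.0717

(0.0042, -0.0717, -0.2289)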